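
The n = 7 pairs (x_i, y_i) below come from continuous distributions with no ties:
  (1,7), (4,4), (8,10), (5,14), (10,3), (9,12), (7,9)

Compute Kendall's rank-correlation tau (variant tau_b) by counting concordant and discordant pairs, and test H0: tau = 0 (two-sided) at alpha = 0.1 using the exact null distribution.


Step 1: Enumerate the 21 unordered pairs (i,j) with i<j and classify each by sign(x_j-x_i) * sign(y_j-y_i).
  (1,2):dx=+3,dy=-3->D; (1,3):dx=+7,dy=+3->C; (1,4):dx=+4,dy=+7->C; (1,5):dx=+9,dy=-4->D
  (1,6):dx=+8,dy=+5->C; (1,7):dx=+6,dy=+2->C; (2,3):dx=+4,dy=+6->C; (2,4):dx=+1,dy=+10->C
  (2,5):dx=+6,dy=-1->D; (2,6):dx=+5,dy=+8->C; (2,7):dx=+3,dy=+5->C; (3,4):dx=-3,dy=+4->D
  (3,5):dx=+2,dy=-7->D; (3,6):dx=+1,dy=+2->C; (3,7):dx=-1,dy=-1->C; (4,5):dx=+5,dy=-11->D
  (4,6):dx=+4,dy=-2->D; (4,7):dx=+2,dy=-5->D; (5,6):dx=-1,dy=+9->D; (5,7):dx=-3,dy=+6->D
  (6,7):dx=-2,dy=-3->C
Step 2: C = 11, D = 10, total pairs = 21.
Step 3: tau = (C - D)/(n(n-1)/2) = (11 - 10)/21 = 0.047619.
Step 4: Exact two-sided p-value (enumerate n! = 5040 permutations of y under H0): p = 1.000000.
Step 5: alpha = 0.1. fail to reject H0.

tau_b = 0.0476 (C=11, D=10), p = 1.000000, fail to reject H0.


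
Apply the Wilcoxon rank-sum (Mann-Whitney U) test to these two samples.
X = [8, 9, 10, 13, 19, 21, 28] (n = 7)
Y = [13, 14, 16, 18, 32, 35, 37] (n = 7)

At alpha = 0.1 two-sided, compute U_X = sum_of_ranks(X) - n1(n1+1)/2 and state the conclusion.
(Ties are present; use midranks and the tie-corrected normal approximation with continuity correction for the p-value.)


Step 1: Combine and sort all 14 observations; assign midranks.
sorted (value, group): (8,X), (9,X), (10,X), (13,X), (13,Y), (14,Y), (16,Y), (18,Y), (19,X), (21,X), (28,X), (32,Y), (35,Y), (37,Y)
ranks: 8->1, 9->2, 10->3, 13->4.5, 13->4.5, 14->6, 16->7, 18->8, 19->9, 21->10, 28->11, 32->12, 35->13, 37->14
Step 2: Rank sum for X: R1 = 1 + 2 + 3 + 4.5 + 9 + 10 + 11 = 40.5.
Step 3: U_X = R1 - n1(n1+1)/2 = 40.5 - 7*8/2 = 40.5 - 28 = 12.5.
       U_Y = n1*n2 - U_X = 49 - 12.5 = 36.5.
Step 4: Ties are present, so use the tie-corrected normal approximation (with continuity correction) for the p-value.
Step 5: p-value = 0.141282; compare to alpha = 0.1. fail to reject H0.

U_X = 12.5, p = 0.141282, fail to reject H0 at alpha = 0.1.


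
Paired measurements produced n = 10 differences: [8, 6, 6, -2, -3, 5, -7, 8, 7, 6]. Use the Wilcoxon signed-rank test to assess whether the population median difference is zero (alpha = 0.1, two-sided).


Step 1: Drop any zero differences (none here) and take |d_i|.
|d| = [8, 6, 6, 2, 3, 5, 7, 8, 7, 6]
Step 2: Midrank |d_i| (ties get averaged ranks).
ranks: |8|->9.5, |6|->5, |6|->5, |2|->1, |3|->2, |5|->3, |7|->7.5, |8|->9.5, |7|->7.5, |6|->5
Step 3: Attach original signs; sum ranks with positive sign and with negative sign.
W+ = 9.5 + 5 + 5 + 3 + 9.5 + 7.5 + 5 = 44.5
W- = 1 + 2 + 7.5 = 10.5
(Check: W+ + W- = 55 should equal n(n+1)/2 = 55.)
Step 4: Test statistic W = min(W+, W-) = 10.5.
Step 5: Ties in |d|, so use the tie-corrected normal approximation.
        E[W] = n(n+1)/4 = 10*11/4 = 27.5.
        Tie groups: |d|=6 (t=3), |d|=7 (t=2), |d|=8 (t=2); sum(t^3 - t) = 36.
        Var[W] = n(n+1)(2n+1)/24 - sum(t^3-t)/48 = 2310/24 - 36/48 = 95.5.
        z = (W - E[W]) / sqrt(Var[W]) = (10.5 - 27.5) / 9.7724 = -1.7396.
        Two-sided p = 2*Phi(z) = 0.081931.
Step 6: alpha = 0.1. reject H0.

W+ = 44.5, W- = 10.5, W = min = 10.5, p = 0.081931, reject H0.


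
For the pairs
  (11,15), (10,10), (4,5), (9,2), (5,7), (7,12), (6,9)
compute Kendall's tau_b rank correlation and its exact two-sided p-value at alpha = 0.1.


Step 1: Enumerate the 21 unordered pairs (i,j) with i<j and classify each by sign(x_j-x_i) * sign(y_j-y_i).
  (1,2):dx=-1,dy=-5->C; (1,3):dx=-7,dy=-10->C; (1,4):dx=-2,dy=-13->C; (1,5):dx=-6,dy=-8->C
  (1,6):dx=-4,dy=-3->C; (1,7):dx=-5,dy=-6->C; (2,3):dx=-6,dy=-5->C; (2,4):dx=-1,dy=-8->C
  (2,5):dx=-5,dy=-3->C; (2,6):dx=-3,dy=+2->D; (2,7):dx=-4,dy=-1->C; (3,4):dx=+5,dy=-3->D
  (3,5):dx=+1,dy=+2->C; (3,6):dx=+3,dy=+7->C; (3,7):dx=+2,dy=+4->C; (4,5):dx=-4,dy=+5->D
  (4,6):dx=-2,dy=+10->D; (4,7):dx=-3,dy=+7->D; (5,6):dx=+2,dy=+5->C; (5,7):dx=+1,dy=+2->C
  (6,7):dx=-1,dy=-3->C
Step 2: C = 16, D = 5, total pairs = 21.
Step 3: tau = (C - D)/(n(n-1)/2) = (16 - 5)/21 = 0.523810.
Step 4: Exact two-sided p-value (enumerate n! = 5040 permutations of y under H0): p = 0.136111.
Step 5: alpha = 0.1. fail to reject H0.

tau_b = 0.5238 (C=16, D=5), p = 0.136111, fail to reject H0.


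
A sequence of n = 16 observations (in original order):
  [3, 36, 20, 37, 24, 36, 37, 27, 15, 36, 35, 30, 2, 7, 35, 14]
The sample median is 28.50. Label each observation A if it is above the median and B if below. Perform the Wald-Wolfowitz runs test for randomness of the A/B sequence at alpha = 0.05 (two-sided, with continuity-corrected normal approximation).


Step 1: Compute median = 28.50; label A = above, B = below.
Labels in order: BABABAABBAAABBAB  (n_A = 8, n_B = 8)
Step 2: Count runs R = 11.
Step 3: Under H0 (random ordering), E[R] = 2*n_A*n_B/(n_A+n_B) + 1 = 2*8*8/16 + 1 = 9.0000.
        Var[R] = 2*n_A*n_B*(2*n_A*n_B - n_A - n_B) / ((n_A+n_B)^2 * (n_A+n_B-1)) = 14336/3840 = 3.7333.
        SD[R] = 1.9322.
Step 4: Continuity-corrected z = (R - 0.5 - E[R]) / SD[R] = (11 - 0.5 - 9.0000) / 1.9322 = 0.7763.
Step 5: Two-sided p-value via normal approximation = 2*(1 - Phi(|z|)) = 0.437558.
Step 6: alpha = 0.05. fail to reject H0.

R = 11, z = 0.7763, p = 0.437558, fail to reject H0.


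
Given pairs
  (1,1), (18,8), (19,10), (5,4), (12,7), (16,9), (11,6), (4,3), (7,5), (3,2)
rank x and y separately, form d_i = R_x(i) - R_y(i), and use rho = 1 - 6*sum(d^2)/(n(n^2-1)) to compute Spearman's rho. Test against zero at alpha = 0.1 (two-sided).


Step 1: Rank x and y separately (midranks; no ties here).
rank(x): 1->1, 18->9, 19->10, 5->4, 12->7, 16->8, 11->6, 4->3, 7->5, 3->2
rank(y): 1->1, 8->8, 10->10, 4->4, 7->7, 9->9, 6->6, 3->3, 5->5, 2->2
Step 2: d_i = R_x(i) - R_y(i); compute d_i^2.
  (1-1)^2=0, (9-8)^2=1, (10-10)^2=0, (4-4)^2=0, (7-7)^2=0, (8-9)^2=1, (6-6)^2=0, (3-3)^2=0, (5-5)^2=0, (2-2)^2=0
sum(d^2) = 2.
Step 3: rho = 1 - 6*2 / (10*(10^2 - 1)) = 1 - 12/990 = 0.987879.
Step 4: Under H0, t = rho * sqrt((n-2)/(1-rho^2)) = 18.0003 ~ t(8).
Step 5: Two-sided p-value from the t-distribution with 8 df = 0.000000.
Step 6: alpha = 0.1. reject H0.

rho = 0.9879, p = 0.000000, reject H0 at alpha = 0.1.


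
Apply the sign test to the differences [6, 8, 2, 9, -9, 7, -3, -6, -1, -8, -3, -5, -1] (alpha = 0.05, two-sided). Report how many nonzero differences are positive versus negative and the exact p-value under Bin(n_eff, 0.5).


Step 1: Discard zero differences. Original n = 13; n_eff = number of nonzero differences = 13.
Nonzero differences (with sign): +6, +8, +2, +9, -9, +7, -3, -6, -1, -8, -3, -5, -1
Step 2: Count signs: positive = 5, negative = 8.
Step 3: Under H0: P(positive) = 0.5, so the number of positives S ~ Bin(13, 0.5).
Step 4: Two-sided exact p-value = sum of Bin(13,0.5) probabilities at or below the observed probability = 0.581055.
Step 5: alpha = 0.05. fail to reject H0.

n_eff = 13, pos = 5, neg = 8, p = 0.581055, fail to reject H0.


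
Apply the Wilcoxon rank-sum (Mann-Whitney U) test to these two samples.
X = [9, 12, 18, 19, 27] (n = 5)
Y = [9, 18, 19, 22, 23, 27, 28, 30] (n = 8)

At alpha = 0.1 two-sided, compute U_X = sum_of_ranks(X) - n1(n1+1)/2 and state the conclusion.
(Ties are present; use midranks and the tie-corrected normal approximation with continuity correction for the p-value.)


Step 1: Combine and sort all 13 observations; assign midranks.
sorted (value, group): (9,X), (9,Y), (12,X), (18,X), (18,Y), (19,X), (19,Y), (22,Y), (23,Y), (27,X), (27,Y), (28,Y), (30,Y)
ranks: 9->1.5, 9->1.5, 12->3, 18->4.5, 18->4.5, 19->6.5, 19->6.5, 22->8, 23->9, 27->10.5, 27->10.5, 28->12, 30->13
Step 2: Rank sum for X: R1 = 1.5 + 3 + 4.5 + 6.5 + 10.5 = 26.
Step 3: U_X = R1 - n1(n1+1)/2 = 26 - 5*6/2 = 26 - 15 = 11.
       U_Y = n1*n2 - U_X = 40 - 11 = 29.
Step 4: Ties are present, so use the tie-corrected normal approximation (with continuity correction) for the p-value.
Step 5: p-value = 0.210874; compare to alpha = 0.1. fail to reject H0.

U_X = 11, p = 0.210874, fail to reject H0 at alpha = 0.1.


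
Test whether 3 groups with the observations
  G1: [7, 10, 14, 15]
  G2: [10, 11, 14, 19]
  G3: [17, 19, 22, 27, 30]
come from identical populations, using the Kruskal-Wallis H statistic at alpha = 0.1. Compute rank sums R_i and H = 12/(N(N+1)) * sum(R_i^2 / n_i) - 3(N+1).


Step 1: Combine all N = 13 observations and assign midranks.
sorted (value, group, rank): (7,G1,1), (10,G1,2.5), (10,G2,2.5), (11,G2,4), (14,G1,5.5), (14,G2,5.5), (15,G1,7), (17,G3,8), (19,G2,9.5), (19,G3,9.5), (22,G3,11), (27,G3,12), (30,G3,13)
Step 2: Sum ranks within each group.
R_1 = 16 (n_1 = 4)
R_2 = 21.5 (n_2 = 4)
R_3 = 53.5 (n_3 = 5)
Step 3: H = 12/(N(N+1)) * sum(R_i^2/n_i) - 3(N+1)
     = 12/(13*14) * (16^2/4 + 21.5^2/4 + 53.5^2/5) - 3*14
     = 0.065934 * 752.013 - 42
     = 7.583242.
Step 4: Ties present; correction factor C = 1 - 18/(13^3 - 13) = 0.991758. Corrected H = 7.583242 / 0.991758 = 7.646260.
Step 5: Under H0, H ~ chi^2(2); p-value = 0.021859.
Step 6: alpha = 0.1. reject H0.

H = 7.6463, df = 2, p = 0.021859, reject H0.


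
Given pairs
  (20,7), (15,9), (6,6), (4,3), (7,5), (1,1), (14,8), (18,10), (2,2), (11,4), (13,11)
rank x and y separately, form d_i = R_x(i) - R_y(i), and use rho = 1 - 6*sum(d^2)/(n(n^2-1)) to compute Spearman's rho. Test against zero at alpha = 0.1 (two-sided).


Step 1: Rank x and y separately (midranks; no ties here).
rank(x): 20->11, 15->9, 6->4, 4->3, 7->5, 1->1, 14->8, 18->10, 2->2, 11->6, 13->7
rank(y): 7->7, 9->9, 6->6, 3->3, 5->5, 1->1, 8->8, 10->10, 2->2, 4->4, 11->11
Step 2: d_i = R_x(i) - R_y(i); compute d_i^2.
  (11-7)^2=16, (9-9)^2=0, (4-6)^2=4, (3-3)^2=0, (5-5)^2=0, (1-1)^2=0, (8-8)^2=0, (10-10)^2=0, (2-2)^2=0, (6-4)^2=4, (7-11)^2=16
sum(d^2) = 40.
Step 3: rho = 1 - 6*40 / (11*(11^2 - 1)) = 1 - 240/1320 = 0.818182.
Step 4: Under H0, t = rho * sqrt((n-2)/(1-rho^2)) = 4.2691 ~ t(9).
Step 5: Two-sided p-value from the t-distribution with 9 df = 0.002083.
Step 6: alpha = 0.1. reject H0.

rho = 0.8182, p = 0.002083, reject H0 at alpha = 0.1.


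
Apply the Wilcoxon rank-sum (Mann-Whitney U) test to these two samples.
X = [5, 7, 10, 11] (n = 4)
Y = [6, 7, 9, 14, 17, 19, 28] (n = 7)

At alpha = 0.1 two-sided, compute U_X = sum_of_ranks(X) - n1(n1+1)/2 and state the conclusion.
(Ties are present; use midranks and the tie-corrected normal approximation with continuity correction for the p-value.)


Step 1: Combine and sort all 11 observations; assign midranks.
sorted (value, group): (5,X), (6,Y), (7,X), (7,Y), (9,Y), (10,X), (11,X), (14,Y), (17,Y), (19,Y), (28,Y)
ranks: 5->1, 6->2, 7->3.5, 7->3.5, 9->5, 10->6, 11->7, 14->8, 17->9, 19->10, 28->11
Step 2: Rank sum for X: R1 = 1 + 3.5 + 6 + 7 = 17.5.
Step 3: U_X = R1 - n1(n1+1)/2 = 17.5 - 4*5/2 = 17.5 - 10 = 7.5.
       U_Y = n1*n2 - U_X = 28 - 7.5 = 20.5.
Step 4: Ties are present, so use the tie-corrected normal approximation (with continuity correction) for the p-value.
Step 5: p-value = 0.255756; compare to alpha = 0.1. fail to reject H0.

U_X = 7.5, p = 0.255756, fail to reject H0 at alpha = 0.1.


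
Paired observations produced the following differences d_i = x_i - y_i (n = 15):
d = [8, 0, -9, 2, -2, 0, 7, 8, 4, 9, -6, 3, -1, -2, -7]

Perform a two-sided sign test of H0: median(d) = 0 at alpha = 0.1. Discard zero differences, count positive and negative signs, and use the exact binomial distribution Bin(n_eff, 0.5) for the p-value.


Step 1: Discard zero differences. Original n = 15; n_eff = number of nonzero differences = 13.
Nonzero differences (with sign): +8, -9, +2, -2, +7, +8, +4, +9, -6, +3, -1, -2, -7
Step 2: Count signs: positive = 7, negative = 6.
Step 3: Under H0: P(positive) = 0.5, so the number of positives S ~ Bin(13, 0.5).
Step 4: Two-sided exact p-value = sum of Bin(13,0.5) probabilities at or below the observed probability = 1.000000.
Step 5: alpha = 0.1. fail to reject H0.

n_eff = 13, pos = 7, neg = 6, p = 1.000000, fail to reject H0.


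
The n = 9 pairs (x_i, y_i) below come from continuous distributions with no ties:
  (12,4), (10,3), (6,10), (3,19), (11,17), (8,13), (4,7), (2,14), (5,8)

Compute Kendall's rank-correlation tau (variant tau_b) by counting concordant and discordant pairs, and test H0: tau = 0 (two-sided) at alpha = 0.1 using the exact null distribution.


Step 1: Enumerate the 36 unordered pairs (i,j) with i<j and classify each by sign(x_j-x_i) * sign(y_j-y_i).
  (1,2):dx=-2,dy=-1->C; (1,3):dx=-6,dy=+6->D; (1,4):dx=-9,dy=+15->D; (1,5):dx=-1,dy=+13->D
  (1,6):dx=-4,dy=+9->D; (1,7):dx=-8,dy=+3->D; (1,8):dx=-10,dy=+10->D; (1,9):dx=-7,dy=+4->D
  (2,3):dx=-4,dy=+7->D; (2,4):dx=-7,dy=+16->D; (2,5):dx=+1,dy=+14->C; (2,6):dx=-2,dy=+10->D
  (2,7):dx=-6,dy=+4->D; (2,8):dx=-8,dy=+11->D; (2,9):dx=-5,dy=+5->D; (3,4):dx=-3,dy=+9->D
  (3,5):dx=+5,dy=+7->C; (3,6):dx=+2,dy=+3->C; (3,7):dx=-2,dy=-3->C; (3,8):dx=-4,dy=+4->D
  (3,9):dx=-1,dy=-2->C; (4,5):dx=+8,dy=-2->D; (4,6):dx=+5,dy=-6->D; (4,7):dx=+1,dy=-12->D
  (4,8):dx=-1,dy=-5->C; (4,9):dx=+2,dy=-11->D; (5,6):dx=-3,dy=-4->C; (5,7):dx=-7,dy=-10->C
  (5,8):dx=-9,dy=-3->C; (5,9):dx=-6,dy=-9->C; (6,7):dx=-4,dy=-6->C; (6,8):dx=-6,dy=+1->D
  (6,9):dx=-3,dy=-5->C; (7,8):dx=-2,dy=+7->D; (7,9):dx=+1,dy=+1->C; (8,9):dx=+3,dy=-6->D
Step 2: C = 14, D = 22, total pairs = 36.
Step 3: tau = (C - D)/(n(n-1)/2) = (14 - 22)/36 = -0.222222.
Step 4: Exact two-sided p-value (enumerate n! = 362880 permutations of y under H0): p = 0.476709.
Step 5: alpha = 0.1. fail to reject H0.

tau_b = -0.2222 (C=14, D=22), p = 0.476709, fail to reject H0.


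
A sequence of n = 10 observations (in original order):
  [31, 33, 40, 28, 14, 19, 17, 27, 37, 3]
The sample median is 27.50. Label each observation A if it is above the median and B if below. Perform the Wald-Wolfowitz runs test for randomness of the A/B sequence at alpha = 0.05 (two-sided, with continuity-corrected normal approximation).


Step 1: Compute median = 27.50; label A = above, B = below.
Labels in order: AAAABBBBAB  (n_A = 5, n_B = 5)
Step 2: Count runs R = 4.
Step 3: Under H0 (random ordering), E[R] = 2*n_A*n_B/(n_A+n_B) + 1 = 2*5*5/10 + 1 = 6.0000.
        Var[R] = 2*n_A*n_B*(2*n_A*n_B - n_A - n_B) / ((n_A+n_B)^2 * (n_A+n_B-1)) = 2000/900 = 2.2222.
        SD[R] = 1.4907.
Step 4: Continuity-corrected z = (R + 0.5 - E[R]) / SD[R] = (4 + 0.5 - 6.0000) / 1.4907 = -1.0062.
Step 5: Two-sided p-value via normal approximation = 2*(1 - Phi(|z|)) = 0.314305.
Step 6: alpha = 0.05. fail to reject H0.

R = 4, z = -1.0062, p = 0.314305, fail to reject H0.


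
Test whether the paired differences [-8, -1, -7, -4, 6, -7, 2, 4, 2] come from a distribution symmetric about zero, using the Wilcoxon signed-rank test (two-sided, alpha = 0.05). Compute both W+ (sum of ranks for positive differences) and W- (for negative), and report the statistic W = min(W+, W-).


Step 1: Drop any zero differences (none here) and take |d_i|.
|d| = [8, 1, 7, 4, 6, 7, 2, 4, 2]
Step 2: Midrank |d_i| (ties get averaged ranks).
ranks: |8|->9, |1|->1, |7|->7.5, |4|->4.5, |6|->6, |7|->7.5, |2|->2.5, |4|->4.5, |2|->2.5
Step 3: Attach original signs; sum ranks with positive sign and with negative sign.
W+ = 6 + 2.5 + 4.5 + 2.5 = 15.5
W- = 9 + 1 + 7.5 + 4.5 + 7.5 = 29.5
(Check: W+ + W- = 45 should equal n(n+1)/2 = 45.)
Step 4: Test statistic W = min(W+, W-) = 15.5.
Step 5: Ties in |d|, so use the tie-corrected normal approximation.
        E[W] = n(n+1)/4 = 9*10/4 = 22.5.
        Tie groups: |d|=2 (t=2), |d|=4 (t=2), |d|=7 (t=2); sum(t^3 - t) = 18.
        Var[W] = n(n+1)(2n+1)/24 - sum(t^3-t)/48 = 1710/24 - 18/48 = 70.875.
        z = (W - E[W]) / sqrt(Var[W]) = (15.5 - 22.5) / 8.4187 = -0.8315.
        Two-sided p = 2*Phi(z) = 0.405703.
Step 6: alpha = 0.05. fail to reject H0.

W+ = 15.5, W- = 29.5, W = min = 15.5, p = 0.405703, fail to reject H0.


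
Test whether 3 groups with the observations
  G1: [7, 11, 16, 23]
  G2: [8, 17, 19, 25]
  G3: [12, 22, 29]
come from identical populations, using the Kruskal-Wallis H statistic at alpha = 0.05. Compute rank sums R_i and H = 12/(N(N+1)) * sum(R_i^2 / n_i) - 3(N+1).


Step 1: Combine all N = 11 observations and assign midranks.
sorted (value, group, rank): (7,G1,1), (8,G2,2), (11,G1,3), (12,G3,4), (16,G1,5), (17,G2,6), (19,G2,7), (22,G3,8), (23,G1,9), (25,G2,10), (29,G3,11)
Step 2: Sum ranks within each group.
R_1 = 18 (n_1 = 4)
R_2 = 25 (n_2 = 4)
R_3 = 23 (n_3 = 3)
Step 3: H = 12/(N(N+1)) * sum(R_i^2/n_i) - 3(N+1)
     = 12/(11*12) * (18^2/4 + 25^2/4 + 23^2/3) - 3*12
     = 0.090909 * 413.583 - 36
     = 1.598485.
Step 4: No ties, so H is used without correction.
Step 5: Under H0, H ~ chi^2(2); p-value = 0.449669.
Step 6: alpha = 0.05. fail to reject H0.

H = 1.5985, df = 2, p = 0.449669, fail to reject H0.


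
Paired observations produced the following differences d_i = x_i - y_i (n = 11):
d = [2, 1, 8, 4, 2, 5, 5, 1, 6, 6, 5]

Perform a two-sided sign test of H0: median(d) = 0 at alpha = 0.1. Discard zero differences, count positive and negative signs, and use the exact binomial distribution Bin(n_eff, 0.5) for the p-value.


Step 1: Discard zero differences. Original n = 11; n_eff = number of nonzero differences = 11.
Nonzero differences (with sign): +2, +1, +8, +4, +2, +5, +5, +1, +6, +6, +5
Step 2: Count signs: positive = 11, negative = 0.
Step 3: Under H0: P(positive) = 0.5, so the number of positives S ~ Bin(11, 0.5).
Step 4: Two-sided exact p-value = sum of Bin(11,0.5) probabilities at or below the observed probability = 0.000977.
Step 5: alpha = 0.1. reject H0.

n_eff = 11, pos = 11, neg = 0, p = 0.000977, reject H0.


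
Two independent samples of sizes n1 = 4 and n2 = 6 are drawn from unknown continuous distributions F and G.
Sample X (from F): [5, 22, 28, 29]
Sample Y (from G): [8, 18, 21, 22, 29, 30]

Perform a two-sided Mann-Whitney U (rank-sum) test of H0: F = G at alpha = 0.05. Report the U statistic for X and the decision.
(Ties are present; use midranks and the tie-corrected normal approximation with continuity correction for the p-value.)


Step 1: Combine and sort all 10 observations; assign midranks.
sorted (value, group): (5,X), (8,Y), (18,Y), (21,Y), (22,X), (22,Y), (28,X), (29,X), (29,Y), (30,Y)
ranks: 5->1, 8->2, 18->3, 21->4, 22->5.5, 22->5.5, 28->7, 29->8.5, 29->8.5, 30->10
Step 2: Rank sum for X: R1 = 1 + 5.5 + 7 + 8.5 = 22.
Step 3: U_X = R1 - n1(n1+1)/2 = 22 - 4*5/2 = 22 - 10 = 12.
       U_Y = n1*n2 - U_X = 24 - 12 = 12.
Step 4: Ties are present, so use the tie-corrected normal approximation (with continuity correction) for the p-value.
Step 5: p-value = 1.000000; compare to alpha = 0.05. fail to reject H0.

U_X = 12, p = 1.000000, fail to reject H0 at alpha = 0.05.


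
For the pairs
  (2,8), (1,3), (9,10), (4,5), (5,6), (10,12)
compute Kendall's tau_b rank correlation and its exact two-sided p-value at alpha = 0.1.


Step 1: Enumerate the 15 unordered pairs (i,j) with i<j and classify each by sign(x_j-x_i) * sign(y_j-y_i).
  (1,2):dx=-1,dy=-5->C; (1,3):dx=+7,dy=+2->C; (1,4):dx=+2,dy=-3->D; (1,5):dx=+3,dy=-2->D
  (1,6):dx=+8,dy=+4->C; (2,3):dx=+8,dy=+7->C; (2,4):dx=+3,dy=+2->C; (2,5):dx=+4,dy=+3->C
  (2,6):dx=+9,dy=+9->C; (3,4):dx=-5,dy=-5->C; (3,5):dx=-4,dy=-4->C; (3,6):dx=+1,dy=+2->C
  (4,5):dx=+1,dy=+1->C; (4,6):dx=+6,dy=+7->C; (5,6):dx=+5,dy=+6->C
Step 2: C = 13, D = 2, total pairs = 15.
Step 3: tau = (C - D)/(n(n-1)/2) = (13 - 2)/15 = 0.733333.
Step 4: Exact two-sided p-value (enumerate n! = 720 permutations of y under H0): p = 0.055556.
Step 5: alpha = 0.1. reject H0.

tau_b = 0.7333 (C=13, D=2), p = 0.055556, reject H0.


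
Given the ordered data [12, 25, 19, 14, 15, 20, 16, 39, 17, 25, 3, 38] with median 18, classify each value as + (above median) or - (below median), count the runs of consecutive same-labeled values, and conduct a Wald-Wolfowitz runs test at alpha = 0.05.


Step 1: Compute median = 18; label A = above, B = below.
Labels in order: BAABBABABABA  (n_A = 6, n_B = 6)
Step 2: Count runs R = 10.
Step 3: Under H0 (random ordering), E[R] = 2*n_A*n_B/(n_A+n_B) + 1 = 2*6*6/12 + 1 = 7.0000.
        Var[R] = 2*n_A*n_B*(2*n_A*n_B - n_A - n_B) / ((n_A+n_B)^2 * (n_A+n_B-1)) = 4320/1584 = 2.7273.
        SD[R] = 1.6514.
Step 4: Continuity-corrected z = (R - 0.5 - E[R]) / SD[R] = (10 - 0.5 - 7.0000) / 1.6514 = 1.5138.
Step 5: Two-sided p-value via normal approximation = 2*(1 - Phi(|z|)) = 0.130070.
Step 6: alpha = 0.05. fail to reject H0.

R = 10, z = 1.5138, p = 0.130070, fail to reject H0.


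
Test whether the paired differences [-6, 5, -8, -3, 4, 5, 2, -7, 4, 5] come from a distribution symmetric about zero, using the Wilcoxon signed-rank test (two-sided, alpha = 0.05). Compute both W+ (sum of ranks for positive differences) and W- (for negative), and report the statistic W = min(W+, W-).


Step 1: Drop any zero differences (none here) and take |d_i|.
|d| = [6, 5, 8, 3, 4, 5, 2, 7, 4, 5]
Step 2: Midrank |d_i| (ties get averaged ranks).
ranks: |6|->8, |5|->6, |8|->10, |3|->2, |4|->3.5, |5|->6, |2|->1, |7|->9, |4|->3.5, |5|->6
Step 3: Attach original signs; sum ranks with positive sign and with negative sign.
W+ = 6 + 3.5 + 6 + 1 + 3.5 + 6 = 26
W- = 8 + 10 + 2 + 9 = 29
(Check: W+ + W- = 55 should equal n(n+1)/2 = 55.)
Step 4: Test statistic W = min(W+, W-) = 26.
Step 5: Ties in |d|, so use the tie-corrected normal approximation.
        E[W] = n(n+1)/4 = 10*11/4 = 27.5.
        Tie groups: |d|=4 (t=2), |d|=5 (t=3); sum(t^3 - t) = 30.
        Var[W] = n(n+1)(2n+1)/24 - sum(t^3-t)/48 = 2310/24 - 30/48 = 95.625.
        z = (W - E[W]) / sqrt(Var[W]) = (26 - 27.5) / 9.7788 = -0.1534.
        Two-sided p = 2*Phi(z) = 0.878088.
Step 6: alpha = 0.05. fail to reject H0.

W+ = 26, W- = 29, W = min = 26, p = 0.878088, fail to reject H0.


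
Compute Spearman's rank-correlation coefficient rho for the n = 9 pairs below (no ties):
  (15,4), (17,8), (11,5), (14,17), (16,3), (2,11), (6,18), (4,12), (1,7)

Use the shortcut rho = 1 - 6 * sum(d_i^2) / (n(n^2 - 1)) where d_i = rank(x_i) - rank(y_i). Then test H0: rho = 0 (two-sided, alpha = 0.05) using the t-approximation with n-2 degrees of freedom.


Step 1: Rank x and y separately (midranks; no ties here).
rank(x): 15->7, 17->9, 11->5, 14->6, 16->8, 2->2, 6->4, 4->3, 1->1
rank(y): 4->2, 8->5, 5->3, 17->8, 3->1, 11->6, 18->9, 12->7, 7->4
Step 2: d_i = R_x(i) - R_y(i); compute d_i^2.
  (7-2)^2=25, (9-5)^2=16, (5-3)^2=4, (6-8)^2=4, (8-1)^2=49, (2-6)^2=16, (4-9)^2=25, (3-7)^2=16, (1-4)^2=9
sum(d^2) = 164.
Step 3: rho = 1 - 6*164 / (9*(9^2 - 1)) = 1 - 984/720 = -0.366667.
Step 4: Under H0, t = rho * sqrt((n-2)/(1-rho^2)) = -1.0427 ~ t(7).
Step 5: Two-sided p-value from the t-distribution with 7 df = 0.331740.
Step 6: alpha = 0.05. fail to reject H0.

rho = -0.3667, p = 0.331740, fail to reject H0 at alpha = 0.05.


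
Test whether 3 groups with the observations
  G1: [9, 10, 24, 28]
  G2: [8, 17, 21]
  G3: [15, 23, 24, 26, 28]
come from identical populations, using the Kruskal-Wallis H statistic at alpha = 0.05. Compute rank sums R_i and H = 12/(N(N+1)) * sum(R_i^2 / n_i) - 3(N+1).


Step 1: Combine all N = 12 observations and assign midranks.
sorted (value, group, rank): (8,G2,1), (9,G1,2), (10,G1,3), (15,G3,4), (17,G2,5), (21,G2,6), (23,G3,7), (24,G1,8.5), (24,G3,8.5), (26,G3,10), (28,G1,11.5), (28,G3,11.5)
Step 2: Sum ranks within each group.
R_1 = 25 (n_1 = 4)
R_2 = 12 (n_2 = 3)
R_3 = 41 (n_3 = 5)
Step 3: H = 12/(N(N+1)) * sum(R_i^2/n_i) - 3(N+1)
     = 12/(12*13) * (25^2/4 + 12^2/3 + 41^2/5) - 3*13
     = 0.076923 * 540.45 - 39
     = 2.573077.
Step 4: Ties present; correction factor C = 1 - 12/(12^3 - 12) = 0.993007. Corrected H = 2.573077 / 0.993007 = 2.591197.
Step 5: Under H0, H ~ chi^2(2); p-value = 0.273734.
Step 6: alpha = 0.05. fail to reject H0.

H = 2.5912, df = 2, p = 0.273734, fail to reject H0.


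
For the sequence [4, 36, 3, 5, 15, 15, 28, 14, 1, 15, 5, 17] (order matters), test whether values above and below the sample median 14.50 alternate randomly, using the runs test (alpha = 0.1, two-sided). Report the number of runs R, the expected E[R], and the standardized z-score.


Step 1: Compute median = 14.50; label A = above, B = below.
Labels in order: BABBAAABBABA  (n_A = 6, n_B = 6)
Step 2: Count runs R = 8.
Step 3: Under H0 (random ordering), E[R] = 2*n_A*n_B/(n_A+n_B) + 1 = 2*6*6/12 + 1 = 7.0000.
        Var[R] = 2*n_A*n_B*(2*n_A*n_B - n_A - n_B) / ((n_A+n_B)^2 * (n_A+n_B-1)) = 4320/1584 = 2.7273.
        SD[R] = 1.6514.
Step 4: Continuity-corrected z = (R - 0.5 - E[R]) / SD[R] = (8 - 0.5 - 7.0000) / 1.6514 = 0.3028.
Step 5: Two-sided p-value via normal approximation = 2*(1 - Phi(|z|)) = 0.762069.
Step 6: alpha = 0.1. fail to reject H0.

R = 8, z = 0.3028, p = 0.762069, fail to reject H0.


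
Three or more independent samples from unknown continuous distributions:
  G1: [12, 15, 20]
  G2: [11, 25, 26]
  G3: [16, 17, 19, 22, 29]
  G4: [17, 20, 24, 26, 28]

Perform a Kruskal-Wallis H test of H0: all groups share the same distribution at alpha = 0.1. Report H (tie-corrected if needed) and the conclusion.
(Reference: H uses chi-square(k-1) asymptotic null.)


Step 1: Combine all N = 16 observations and assign midranks.
sorted (value, group, rank): (11,G2,1), (12,G1,2), (15,G1,3), (16,G3,4), (17,G3,5.5), (17,G4,5.5), (19,G3,7), (20,G1,8.5), (20,G4,8.5), (22,G3,10), (24,G4,11), (25,G2,12), (26,G2,13.5), (26,G4,13.5), (28,G4,15), (29,G3,16)
Step 2: Sum ranks within each group.
R_1 = 13.5 (n_1 = 3)
R_2 = 26.5 (n_2 = 3)
R_3 = 42.5 (n_3 = 5)
R_4 = 53.5 (n_4 = 5)
Step 3: H = 12/(N(N+1)) * sum(R_i^2/n_i) - 3(N+1)
     = 12/(16*17) * (13.5^2/3 + 26.5^2/3 + 42.5^2/5 + 53.5^2/5) - 3*17
     = 0.044118 * 1228.53 - 51
     = 3.200000.
Step 4: Ties present; correction factor C = 1 - 18/(16^3 - 16) = 0.995588. Corrected H = 3.200000 / 0.995588 = 3.214180.
Step 5: Under H0, H ~ chi^2(3); p-value = 0.359767.
Step 6: alpha = 0.1. fail to reject H0.

H = 3.2142, df = 3, p = 0.359767, fail to reject H0.


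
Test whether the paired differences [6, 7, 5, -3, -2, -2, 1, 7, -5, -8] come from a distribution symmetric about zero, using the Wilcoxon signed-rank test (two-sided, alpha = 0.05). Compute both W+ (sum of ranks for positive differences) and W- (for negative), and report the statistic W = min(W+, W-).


Step 1: Drop any zero differences (none here) and take |d_i|.
|d| = [6, 7, 5, 3, 2, 2, 1, 7, 5, 8]
Step 2: Midrank |d_i| (ties get averaged ranks).
ranks: |6|->7, |7|->8.5, |5|->5.5, |3|->4, |2|->2.5, |2|->2.5, |1|->1, |7|->8.5, |5|->5.5, |8|->10
Step 3: Attach original signs; sum ranks with positive sign and with negative sign.
W+ = 7 + 8.5 + 5.5 + 1 + 8.5 = 30.5
W- = 4 + 2.5 + 2.5 + 5.5 + 10 = 24.5
(Check: W+ + W- = 55 should equal n(n+1)/2 = 55.)
Step 4: Test statistic W = min(W+, W-) = 24.5.
Step 5: Ties in |d|, so use the tie-corrected normal approximation.
        E[W] = n(n+1)/4 = 10*11/4 = 27.5.
        Tie groups: |d|=2 (t=2), |d|=5 (t=2), |d|=7 (t=2); sum(t^3 - t) = 18.
        Var[W] = n(n+1)(2n+1)/24 - sum(t^3-t)/48 = 2310/24 - 18/48 = 95.875.
        z = (W - E[W]) / sqrt(Var[W]) = (24.5 - 27.5) / 9.7916 = -0.3064.
        Two-sided p = 2*Phi(z) = 0.759311.
Step 6: alpha = 0.05. fail to reject H0.

W+ = 30.5, W- = 24.5, W = min = 24.5, p = 0.759311, fail to reject H0.


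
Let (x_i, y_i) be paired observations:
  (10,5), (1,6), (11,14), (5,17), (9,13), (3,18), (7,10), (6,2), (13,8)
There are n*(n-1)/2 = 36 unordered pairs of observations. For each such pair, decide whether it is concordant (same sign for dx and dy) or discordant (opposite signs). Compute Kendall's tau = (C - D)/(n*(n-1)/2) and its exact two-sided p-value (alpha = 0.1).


Step 1: Enumerate the 36 unordered pairs (i,j) with i<j and classify each by sign(x_j-x_i) * sign(y_j-y_i).
  (1,2):dx=-9,dy=+1->D; (1,3):dx=+1,dy=+9->C; (1,4):dx=-5,dy=+12->D; (1,5):dx=-1,dy=+8->D
  (1,6):dx=-7,dy=+13->D; (1,7):dx=-3,dy=+5->D; (1,8):dx=-4,dy=-3->C; (1,9):dx=+3,dy=+3->C
  (2,3):dx=+10,dy=+8->C; (2,4):dx=+4,dy=+11->C; (2,5):dx=+8,dy=+7->C; (2,6):dx=+2,dy=+12->C
  (2,7):dx=+6,dy=+4->C; (2,8):dx=+5,dy=-4->D; (2,9):dx=+12,dy=+2->C; (3,4):dx=-6,dy=+3->D
  (3,5):dx=-2,dy=-1->C; (3,6):dx=-8,dy=+4->D; (3,7):dx=-4,dy=-4->C; (3,8):dx=-5,dy=-12->C
  (3,9):dx=+2,dy=-6->D; (4,5):dx=+4,dy=-4->D; (4,6):dx=-2,dy=+1->D; (4,7):dx=+2,dy=-7->D
  (4,8):dx=+1,dy=-15->D; (4,9):dx=+8,dy=-9->D; (5,6):dx=-6,dy=+5->D; (5,7):dx=-2,dy=-3->C
  (5,8):dx=-3,dy=-11->C; (5,9):dx=+4,dy=-5->D; (6,7):dx=+4,dy=-8->D; (6,8):dx=+3,dy=-16->D
  (6,9):dx=+10,dy=-10->D; (7,8):dx=-1,dy=-8->C; (7,9):dx=+6,dy=-2->D; (8,9):dx=+7,dy=+6->C
Step 2: C = 16, D = 20, total pairs = 36.
Step 3: tau = (C - D)/(n(n-1)/2) = (16 - 20)/36 = -0.111111.
Step 4: Exact two-sided p-value (enumerate n! = 362880 permutations of y under H0): p = 0.761414.
Step 5: alpha = 0.1. fail to reject H0.

tau_b = -0.1111 (C=16, D=20), p = 0.761414, fail to reject H0.


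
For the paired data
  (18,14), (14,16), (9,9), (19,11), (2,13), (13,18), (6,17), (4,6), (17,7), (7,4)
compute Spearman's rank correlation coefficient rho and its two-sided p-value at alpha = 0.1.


Step 1: Rank x and y separately (midranks; no ties here).
rank(x): 18->9, 14->7, 9->5, 19->10, 2->1, 13->6, 6->3, 4->2, 17->8, 7->4
rank(y): 14->7, 16->8, 9->4, 11->5, 13->6, 18->10, 17->9, 6->2, 7->3, 4->1
Step 2: d_i = R_x(i) - R_y(i); compute d_i^2.
  (9-7)^2=4, (7-8)^2=1, (5-4)^2=1, (10-5)^2=25, (1-6)^2=25, (6-10)^2=16, (3-9)^2=36, (2-2)^2=0, (8-3)^2=25, (4-1)^2=9
sum(d^2) = 142.
Step 3: rho = 1 - 6*142 / (10*(10^2 - 1)) = 1 - 852/990 = 0.139394.
Step 4: Under H0, t = rho * sqrt((n-2)/(1-rho^2)) = 0.3982 ~ t(8).
Step 5: Two-sided p-value from the t-distribution with 8 df = 0.700932.
Step 6: alpha = 0.1. fail to reject H0.

rho = 0.1394, p = 0.700932, fail to reject H0 at alpha = 0.1.


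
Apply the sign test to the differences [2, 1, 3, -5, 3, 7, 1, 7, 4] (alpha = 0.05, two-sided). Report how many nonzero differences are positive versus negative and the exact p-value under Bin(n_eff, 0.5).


Step 1: Discard zero differences. Original n = 9; n_eff = number of nonzero differences = 9.
Nonzero differences (with sign): +2, +1, +3, -5, +3, +7, +1, +7, +4
Step 2: Count signs: positive = 8, negative = 1.
Step 3: Under H0: P(positive) = 0.5, so the number of positives S ~ Bin(9, 0.5).
Step 4: Two-sided exact p-value = sum of Bin(9,0.5) probabilities at or below the observed probability = 0.039062.
Step 5: alpha = 0.05. reject H0.

n_eff = 9, pos = 8, neg = 1, p = 0.039062, reject H0.


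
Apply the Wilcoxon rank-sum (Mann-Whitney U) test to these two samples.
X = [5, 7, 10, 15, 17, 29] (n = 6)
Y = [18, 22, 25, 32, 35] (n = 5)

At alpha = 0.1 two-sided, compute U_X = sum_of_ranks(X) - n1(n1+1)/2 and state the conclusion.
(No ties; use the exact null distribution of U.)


Step 1: Combine and sort all 11 observations; assign midranks.
sorted (value, group): (5,X), (7,X), (10,X), (15,X), (17,X), (18,Y), (22,Y), (25,Y), (29,X), (32,Y), (35,Y)
ranks: 5->1, 7->2, 10->3, 15->4, 17->5, 18->6, 22->7, 25->8, 29->9, 32->10, 35->11
Step 2: Rank sum for X: R1 = 1 + 2 + 3 + 4 + 5 + 9 = 24.
Step 3: U_X = R1 - n1(n1+1)/2 = 24 - 6*7/2 = 24 - 21 = 3.
       U_Y = n1*n2 - U_X = 30 - 3 = 27.
Step 4: No ties, so the exact null distribution of U (based on enumerating the C(11,6) = 462 equally likely rank assignments) gives the two-sided p-value.
Step 5: p-value = 0.030303; compare to alpha = 0.1. reject H0.

U_X = 3, p = 0.030303, reject H0 at alpha = 0.1.


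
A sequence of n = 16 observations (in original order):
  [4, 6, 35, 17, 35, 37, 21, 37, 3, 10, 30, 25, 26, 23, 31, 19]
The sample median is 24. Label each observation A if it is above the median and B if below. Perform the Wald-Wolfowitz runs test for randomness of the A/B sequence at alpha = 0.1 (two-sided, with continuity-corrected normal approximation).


Step 1: Compute median = 24; label A = above, B = below.
Labels in order: BBABAABABBAAABAB  (n_A = 8, n_B = 8)
Step 2: Count runs R = 11.
Step 3: Under H0 (random ordering), E[R] = 2*n_A*n_B/(n_A+n_B) + 1 = 2*8*8/16 + 1 = 9.0000.
        Var[R] = 2*n_A*n_B*(2*n_A*n_B - n_A - n_B) / ((n_A+n_B)^2 * (n_A+n_B-1)) = 14336/3840 = 3.7333.
        SD[R] = 1.9322.
Step 4: Continuity-corrected z = (R - 0.5 - E[R]) / SD[R] = (11 - 0.5 - 9.0000) / 1.9322 = 0.7763.
Step 5: Two-sided p-value via normal approximation = 2*(1 - Phi(|z|)) = 0.437558.
Step 6: alpha = 0.1. fail to reject H0.

R = 11, z = 0.7763, p = 0.437558, fail to reject H0.


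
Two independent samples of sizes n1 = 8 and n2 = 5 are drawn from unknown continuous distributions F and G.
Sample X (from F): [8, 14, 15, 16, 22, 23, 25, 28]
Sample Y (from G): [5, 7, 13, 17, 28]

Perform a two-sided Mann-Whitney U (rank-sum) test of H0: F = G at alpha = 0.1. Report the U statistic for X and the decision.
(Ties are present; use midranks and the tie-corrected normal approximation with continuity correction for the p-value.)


Step 1: Combine and sort all 13 observations; assign midranks.
sorted (value, group): (5,Y), (7,Y), (8,X), (13,Y), (14,X), (15,X), (16,X), (17,Y), (22,X), (23,X), (25,X), (28,X), (28,Y)
ranks: 5->1, 7->2, 8->3, 13->4, 14->5, 15->6, 16->7, 17->8, 22->9, 23->10, 25->11, 28->12.5, 28->12.5
Step 2: Rank sum for X: R1 = 3 + 5 + 6 + 7 + 9 + 10 + 11 + 12.5 = 63.5.
Step 3: U_X = R1 - n1(n1+1)/2 = 63.5 - 8*9/2 = 63.5 - 36 = 27.5.
       U_Y = n1*n2 - U_X = 40 - 27.5 = 12.5.
Step 4: Ties are present, so use the tie-corrected normal approximation (with continuity correction) for the p-value.
Step 5: p-value = 0.304842; compare to alpha = 0.1. fail to reject H0.

U_X = 27.5, p = 0.304842, fail to reject H0 at alpha = 0.1.


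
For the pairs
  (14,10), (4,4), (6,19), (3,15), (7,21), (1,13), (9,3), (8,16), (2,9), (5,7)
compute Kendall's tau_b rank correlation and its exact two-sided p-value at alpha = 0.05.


Step 1: Enumerate the 45 unordered pairs (i,j) with i<j and classify each by sign(x_j-x_i) * sign(y_j-y_i).
  (1,2):dx=-10,dy=-6->C; (1,3):dx=-8,dy=+9->D; (1,4):dx=-11,dy=+5->D; (1,5):dx=-7,dy=+11->D
  (1,6):dx=-13,dy=+3->D; (1,7):dx=-5,dy=-7->C; (1,8):dx=-6,dy=+6->D; (1,9):dx=-12,dy=-1->C
  (1,10):dx=-9,dy=-3->C; (2,3):dx=+2,dy=+15->C; (2,4):dx=-1,dy=+11->D; (2,5):dx=+3,dy=+17->C
  (2,6):dx=-3,dy=+9->D; (2,7):dx=+5,dy=-1->D; (2,8):dx=+4,dy=+12->C; (2,9):dx=-2,dy=+5->D
  (2,10):dx=+1,dy=+3->C; (3,4):dx=-3,dy=-4->C; (3,5):dx=+1,dy=+2->C; (3,6):dx=-5,dy=-6->C
  (3,7):dx=+3,dy=-16->D; (3,8):dx=+2,dy=-3->D; (3,9):dx=-4,dy=-10->C; (3,10):dx=-1,dy=-12->C
  (4,5):dx=+4,dy=+6->C; (4,6):dx=-2,dy=-2->C; (4,7):dx=+6,dy=-12->D; (4,8):dx=+5,dy=+1->C
  (4,9):dx=-1,dy=-6->C; (4,10):dx=+2,dy=-8->D; (5,6):dx=-6,dy=-8->C; (5,7):dx=+2,dy=-18->D
  (5,8):dx=+1,dy=-5->D; (5,9):dx=-5,dy=-12->C; (5,10):dx=-2,dy=-14->C; (6,7):dx=+8,dy=-10->D
  (6,8):dx=+7,dy=+3->C; (6,9):dx=+1,dy=-4->D; (6,10):dx=+4,dy=-6->D; (7,8):dx=-1,dy=+13->D
  (7,9):dx=-7,dy=+6->D; (7,10):dx=-4,dy=+4->D; (8,9):dx=-6,dy=-7->C; (8,10):dx=-3,dy=-9->C
  (9,10):dx=+3,dy=-2->D
Step 2: C = 23, D = 22, total pairs = 45.
Step 3: tau = (C - D)/(n(n-1)/2) = (23 - 22)/45 = 0.022222.
Step 4: Exact two-sided p-value (enumerate n! = 3628800 permutations of y under H0): p = 1.000000.
Step 5: alpha = 0.05. fail to reject H0.

tau_b = 0.0222 (C=23, D=22), p = 1.000000, fail to reject H0.


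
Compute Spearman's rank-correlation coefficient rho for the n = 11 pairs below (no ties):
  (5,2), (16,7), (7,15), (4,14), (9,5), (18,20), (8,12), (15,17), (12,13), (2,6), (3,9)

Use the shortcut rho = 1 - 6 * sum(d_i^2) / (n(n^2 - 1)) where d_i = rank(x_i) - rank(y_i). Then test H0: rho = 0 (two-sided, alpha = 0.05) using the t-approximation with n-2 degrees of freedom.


Step 1: Rank x and y separately (midranks; no ties here).
rank(x): 5->4, 16->10, 7->5, 4->3, 9->7, 18->11, 8->6, 15->9, 12->8, 2->1, 3->2
rank(y): 2->1, 7->4, 15->9, 14->8, 5->2, 20->11, 12->6, 17->10, 13->7, 6->3, 9->5
Step 2: d_i = R_x(i) - R_y(i); compute d_i^2.
  (4-1)^2=9, (10-4)^2=36, (5-9)^2=16, (3-8)^2=25, (7-2)^2=25, (11-11)^2=0, (6-6)^2=0, (9-10)^2=1, (8-7)^2=1, (1-3)^2=4, (2-5)^2=9
sum(d^2) = 126.
Step 3: rho = 1 - 6*126 / (11*(11^2 - 1)) = 1 - 756/1320 = 0.427273.
Step 4: Under H0, t = rho * sqrt((n-2)/(1-rho^2)) = 1.4177 ~ t(9).
Step 5: Two-sided p-value from the t-distribution with 9 df = 0.189944.
Step 6: alpha = 0.05. fail to reject H0.

rho = 0.4273, p = 0.189944, fail to reject H0 at alpha = 0.05.


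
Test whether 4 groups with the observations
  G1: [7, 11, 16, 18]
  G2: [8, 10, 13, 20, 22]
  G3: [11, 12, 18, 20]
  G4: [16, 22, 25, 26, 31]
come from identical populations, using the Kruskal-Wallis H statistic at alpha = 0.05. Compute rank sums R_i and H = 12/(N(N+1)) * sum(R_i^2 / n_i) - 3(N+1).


Step 1: Combine all N = 18 observations and assign midranks.
sorted (value, group, rank): (7,G1,1), (8,G2,2), (10,G2,3), (11,G1,4.5), (11,G3,4.5), (12,G3,6), (13,G2,7), (16,G1,8.5), (16,G4,8.5), (18,G1,10.5), (18,G3,10.5), (20,G2,12.5), (20,G3,12.5), (22,G2,14.5), (22,G4,14.5), (25,G4,16), (26,G4,17), (31,G4,18)
Step 2: Sum ranks within each group.
R_1 = 24.5 (n_1 = 4)
R_2 = 39 (n_2 = 5)
R_3 = 33.5 (n_3 = 4)
R_4 = 74 (n_4 = 5)
Step 3: H = 12/(N(N+1)) * sum(R_i^2/n_i) - 3(N+1)
     = 12/(18*19) * (24.5^2/4 + 39^2/5 + 33.5^2/4 + 74^2/5) - 3*19
     = 0.035088 * 1830.03 - 57
     = 7.211404.
Step 4: Ties present; correction factor C = 1 - 30/(18^3 - 18) = 0.994840. Corrected H = 7.211404 / 0.994840 = 7.248807.
Step 5: Under H0, H ~ chi^2(3); p-value = 0.064376.
Step 6: alpha = 0.05. fail to reject H0.

H = 7.2488, df = 3, p = 0.064376, fail to reject H0.


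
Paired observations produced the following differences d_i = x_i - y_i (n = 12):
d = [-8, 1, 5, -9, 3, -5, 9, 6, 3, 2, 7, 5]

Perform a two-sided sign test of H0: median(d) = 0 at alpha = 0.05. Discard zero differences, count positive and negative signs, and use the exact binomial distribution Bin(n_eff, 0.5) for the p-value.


Step 1: Discard zero differences. Original n = 12; n_eff = number of nonzero differences = 12.
Nonzero differences (with sign): -8, +1, +5, -9, +3, -5, +9, +6, +3, +2, +7, +5
Step 2: Count signs: positive = 9, negative = 3.
Step 3: Under H0: P(positive) = 0.5, so the number of positives S ~ Bin(12, 0.5).
Step 4: Two-sided exact p-value = sum of Bin(12,0.5) probabilities at or below the observed probability = 0.145996.
Step 5: alpha = 0.05. fail to reject H0.

n_eff = 12, pos = 9, neg = 3, p = 0.145996, fail to reject H0.


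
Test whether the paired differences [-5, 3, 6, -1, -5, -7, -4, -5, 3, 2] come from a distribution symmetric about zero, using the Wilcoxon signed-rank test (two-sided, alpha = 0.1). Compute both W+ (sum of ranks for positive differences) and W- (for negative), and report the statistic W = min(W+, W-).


Step 1: Drop any zero differences (none here) and take |d_i|.
|d| = [5, 3, 6, 1, 5, 7, 4, 5, 3, 2]
Step 2: Midrank |d_i| (ties get averaged ranks).
ranks: |5|->7, |3|->3.5, |6|->9, |1|->1, |5|->7, |7|->10, |4|->5, |5|->7, |3|->3.5, |2|->2
Step 3: Attach original signs; sum ranks with positive sign and with negative sign.
W+ = 3.5 + 9 + 3.5 + 2 = 18
W- = 7 + 1 + 7 + 10 + 5 + 7 = 37
(Check: W+ + W- = 55 should equal n(n+1)/2 = 55.)
Step 4: Test statistic W = min(W+, W-) = 18.
Step 5: Ties in |d|, so use the tie-corrected normal approximation.
        E[W] = n(n+1)/4 = 10*11/4 = 27.5.
        Tie groups: |d|=3 (t=2), |d|=5 (t=3); sum(t^3 - t) = 30.
        Var[W] = n(n+1)(2n+1)/24 - sum(t^3-t)/48 = 2310/24 - 30/48 = 95.625.
        z = (W - E[W]) / sqrt(Var[W]) = (18 - 27.5) / 9.7788 = -0.9715.
        Two-sided p = 2*Phi(z) = 0.331305.
Step 6: alpha = 0.1. fail to reject H0.

W+ = 18, W- = 37, W = min = 18, p = 0.331305, fail to reject H0.


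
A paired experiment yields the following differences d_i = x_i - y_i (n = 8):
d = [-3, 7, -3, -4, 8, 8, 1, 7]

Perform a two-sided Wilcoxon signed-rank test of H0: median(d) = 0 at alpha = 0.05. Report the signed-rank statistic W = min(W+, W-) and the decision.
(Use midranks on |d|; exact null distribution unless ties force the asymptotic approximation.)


Step 1: Drop any zero differences (none here) and take |d_i|.
|d| = [3, 7, 3, 4, 8, 8, 1, 7]
Step 2: Midrank |d_i| (ties get averaged ranks).
ranks: |3|->2.5, |7|->5.5, |3|->2.5, |4|->4, |8|->7.5, |8|->7.5, |1|->1, |7|->5.5
Step 3: Attach original signs; sum ranks with positive sign and with negative sign.
W+ = 5.5 + 7.5 + 7.5 + 1 + 5.5 = 27
W- = 2.5 + 2.5 + 4 = 9
(Check: W+ + W- = 36 should equal n(n+1)/2 = 36.)
Step 4: Test statistic W = min(W+, W-) = 9.
Step 5: Ties in |d|, so use the tie-corrected normal approximation.
        E[W] = n(n+1)/4 = 8*9/4 = 18.
        Tie groups: |d|=3 (t=2), |d|=7 (t=2), |d|=8 (t=2); sum(t^3 - t) = 18.
        Var[W] = n(n+1)(2n+1)/24 - sum(t^3-t)/48 = 1224/24 - 18/48 = 50.625.
        z = (W - E[W]) / sqrt(Var[W]) = (9 - 18) / 7.1151 = -1.2649.
        Two-sided p = 2*Phi(z) = 0.205903.
Step 6: alpha = 0.05. fail to reject H0.

W+ = 27, W- = 9, W = min = 9, p = 0.205903, fail to reject H0.
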